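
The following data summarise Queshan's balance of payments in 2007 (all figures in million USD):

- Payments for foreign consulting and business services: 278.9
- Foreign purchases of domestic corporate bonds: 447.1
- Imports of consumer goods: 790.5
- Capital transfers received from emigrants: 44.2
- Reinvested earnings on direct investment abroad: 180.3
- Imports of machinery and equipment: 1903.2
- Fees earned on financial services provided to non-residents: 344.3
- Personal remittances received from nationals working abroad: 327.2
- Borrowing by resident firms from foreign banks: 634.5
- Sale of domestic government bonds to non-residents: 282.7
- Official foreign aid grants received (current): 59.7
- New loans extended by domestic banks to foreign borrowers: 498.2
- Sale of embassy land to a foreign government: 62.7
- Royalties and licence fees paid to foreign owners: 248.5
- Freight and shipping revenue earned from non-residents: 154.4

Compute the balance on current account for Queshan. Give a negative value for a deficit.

Goods: -1903.2 - 790.5 = -2693.7
Services: -248.5 + 154.4 - 278.9 + 344.3 = -28.7
Primary income: 180.3
Secondary income: 327.2 + 59.7 = 386.9
Current account = (-2693.7) + (-28.7) + 180.3 + 386.9 = -2155.2
(Excluded from the current account — financial account: foreign purchases of domestic corporate bonds 447.1, borrowing by resident firms from foreign banks 634.5, sale of domestic government bonds to non-residents 282.7, new loans extended by domestic banks to foreign borrowers 498.2; capital account: capital transfers received from emigrants 44.2, sale of embassy land to a foreign government 62.7.)

-2155.2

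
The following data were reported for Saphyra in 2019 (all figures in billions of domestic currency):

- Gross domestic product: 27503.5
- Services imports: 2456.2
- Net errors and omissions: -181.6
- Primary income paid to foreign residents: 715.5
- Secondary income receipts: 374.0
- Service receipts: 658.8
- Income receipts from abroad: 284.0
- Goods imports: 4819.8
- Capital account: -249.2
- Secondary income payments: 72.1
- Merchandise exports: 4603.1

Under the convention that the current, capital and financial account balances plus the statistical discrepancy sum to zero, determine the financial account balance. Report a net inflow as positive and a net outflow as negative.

Goods balance = 4603.1 - 4819.8 = -216.7
Services balance = 658.8 - 2456.2 = -1797.4
Trade balance (goods + services) = -216.7 + (-1797.4) = -2014.1
Net primary income = 284.0 - 715.5 = -431.5
Net secondary income = 374.0 - 72.1 = 301.9
Current account = -2014.1 + (-431.5) + 301.9 = -2143.7
Financial account = -(-2143.7 + (-249.2) + (-181.6)) = 2574.5

2574.5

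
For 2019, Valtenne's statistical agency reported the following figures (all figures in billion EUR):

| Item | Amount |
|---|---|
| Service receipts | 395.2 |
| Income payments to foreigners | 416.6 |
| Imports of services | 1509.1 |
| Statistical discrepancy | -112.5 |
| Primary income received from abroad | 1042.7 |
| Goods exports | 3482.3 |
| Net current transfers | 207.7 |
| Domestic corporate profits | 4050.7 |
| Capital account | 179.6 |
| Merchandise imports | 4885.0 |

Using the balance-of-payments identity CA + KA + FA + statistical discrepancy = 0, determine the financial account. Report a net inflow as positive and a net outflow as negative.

Goods balance = 3482.3 - 4885.0 = -1402.7
Services balance = 395.2 - 1509.1 = -1113.9
Trade balance (goods + services) = -1402.7 + (-1113.9) = -2516.6
Net primary income = 1042.7 - 416.6 = 626.1
Net secondary income = 207.7
Current account = -2516.6 + 626.1 + 207.7 = -1682.8
Financial account = -(-1682.8 + 179.6 + (-112.5)) = 1615.7

1615.7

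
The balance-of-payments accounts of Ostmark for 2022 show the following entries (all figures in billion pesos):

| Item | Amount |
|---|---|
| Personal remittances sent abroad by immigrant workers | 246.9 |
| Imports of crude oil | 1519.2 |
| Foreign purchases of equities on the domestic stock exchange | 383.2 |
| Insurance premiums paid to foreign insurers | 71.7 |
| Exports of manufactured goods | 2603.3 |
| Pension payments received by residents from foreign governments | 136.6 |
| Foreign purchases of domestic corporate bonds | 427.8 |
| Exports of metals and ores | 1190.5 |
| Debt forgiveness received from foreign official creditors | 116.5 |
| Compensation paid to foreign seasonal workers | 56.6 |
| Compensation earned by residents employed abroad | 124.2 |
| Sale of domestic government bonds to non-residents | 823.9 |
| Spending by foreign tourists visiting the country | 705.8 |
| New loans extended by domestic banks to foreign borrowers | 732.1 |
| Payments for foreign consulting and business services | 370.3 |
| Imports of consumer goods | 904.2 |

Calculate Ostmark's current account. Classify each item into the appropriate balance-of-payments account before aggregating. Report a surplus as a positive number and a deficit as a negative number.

1591.5

Goods: 2603.3 + 1190.5 - 1519.2 - 904.2 = 1370.4
Services: -71.7 - 370.3 + 705.8 = 263.8
Primary income: 124.2 - 56.6 = 67.6
Secondary income: 136.6 - 246.9 = -110.3
Current account = 1370.4 + 263.8 + 67.6 + (-110.3) = 1591.5
(Excluded from the current account — financial account: foreign purchases of equities on the domestic stock exchange 383.2, foreign purchases of domestic corporate bonds 427.8, sale of domestic government bonds to non-residents 823.9, new loans extended by domestic banks to foreign borrowers 732.1; capital account: debt forgiveness received from foreign official creditors 116.5.)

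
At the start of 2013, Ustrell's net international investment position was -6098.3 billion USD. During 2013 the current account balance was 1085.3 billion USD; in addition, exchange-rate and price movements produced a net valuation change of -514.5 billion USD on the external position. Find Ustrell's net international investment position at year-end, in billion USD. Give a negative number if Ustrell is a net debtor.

Change in NIIP = current account + net valuation change = 1085.3 + (-514.5) = 570.8
End-of-year NIIP = -6098.3 + 570.8 = -5527.5

-5527.5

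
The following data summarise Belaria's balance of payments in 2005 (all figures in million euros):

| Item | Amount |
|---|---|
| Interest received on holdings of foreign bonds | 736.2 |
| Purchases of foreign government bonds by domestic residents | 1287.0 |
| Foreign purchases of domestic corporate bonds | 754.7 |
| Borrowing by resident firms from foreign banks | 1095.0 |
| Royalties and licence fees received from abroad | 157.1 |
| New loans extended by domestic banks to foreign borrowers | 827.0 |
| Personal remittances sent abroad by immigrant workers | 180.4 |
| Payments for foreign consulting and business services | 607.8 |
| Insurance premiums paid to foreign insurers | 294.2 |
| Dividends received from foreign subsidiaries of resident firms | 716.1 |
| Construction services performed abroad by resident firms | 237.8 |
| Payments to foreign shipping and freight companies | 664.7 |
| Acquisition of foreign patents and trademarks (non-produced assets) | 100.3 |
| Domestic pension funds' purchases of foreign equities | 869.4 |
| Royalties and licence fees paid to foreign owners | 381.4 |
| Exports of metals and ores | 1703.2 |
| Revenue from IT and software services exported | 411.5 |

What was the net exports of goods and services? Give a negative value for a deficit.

Goods: 1703.2
Services: 411.5 + 237.8 - 664.7 + 157.1 - 294.2 - 381.4 - 607.8 = -1141.7
Trade balance = 1703.2 + (-1141.7) = 561.5
(Excluded from the trade balance — primary income: interest received on holdings of foreign bonds 736.2, dividends received from foreign subsidiaries of resident firms 716.1; financial account: purchases of foreign government bonds by domestic residents 1287.0, foreign purchases of domestic corporate bonds 754.7, borrowing by resident firms from foreign banks 1095.0, new loans extended by domestic banks to foreign borrowers 827.0, domestic pension funds' purchases of foreign equities 869.4; secondary income: personal remittances sent abroad by immigrant workers 180.4; capital account: acquisition of foreign patents and trademarks (non-produced assets) 100.3.)

561.5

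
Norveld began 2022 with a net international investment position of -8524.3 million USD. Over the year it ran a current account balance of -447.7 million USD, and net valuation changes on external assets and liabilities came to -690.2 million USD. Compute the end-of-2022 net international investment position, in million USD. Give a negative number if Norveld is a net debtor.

-9662.2

Change in NIIP = current account + net valuation change = -447.7 + (-690.2) = -1137.9
End-of-year NIIP = -8524.3 + (-1137.9) = -9662.2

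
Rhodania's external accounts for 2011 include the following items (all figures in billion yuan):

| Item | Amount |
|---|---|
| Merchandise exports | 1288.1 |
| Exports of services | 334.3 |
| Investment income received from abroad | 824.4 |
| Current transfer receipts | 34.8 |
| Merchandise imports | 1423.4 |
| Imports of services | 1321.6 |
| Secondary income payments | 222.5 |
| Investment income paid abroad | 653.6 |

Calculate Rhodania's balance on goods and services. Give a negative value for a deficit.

-1122.6

Goods balance = 1288.1 - 1423.4 = -135.3
Services balance = 334.3 - 1321.6 = -987.3
Trade balance (goods + services) = -135.3 + (-987.3) = -1122.6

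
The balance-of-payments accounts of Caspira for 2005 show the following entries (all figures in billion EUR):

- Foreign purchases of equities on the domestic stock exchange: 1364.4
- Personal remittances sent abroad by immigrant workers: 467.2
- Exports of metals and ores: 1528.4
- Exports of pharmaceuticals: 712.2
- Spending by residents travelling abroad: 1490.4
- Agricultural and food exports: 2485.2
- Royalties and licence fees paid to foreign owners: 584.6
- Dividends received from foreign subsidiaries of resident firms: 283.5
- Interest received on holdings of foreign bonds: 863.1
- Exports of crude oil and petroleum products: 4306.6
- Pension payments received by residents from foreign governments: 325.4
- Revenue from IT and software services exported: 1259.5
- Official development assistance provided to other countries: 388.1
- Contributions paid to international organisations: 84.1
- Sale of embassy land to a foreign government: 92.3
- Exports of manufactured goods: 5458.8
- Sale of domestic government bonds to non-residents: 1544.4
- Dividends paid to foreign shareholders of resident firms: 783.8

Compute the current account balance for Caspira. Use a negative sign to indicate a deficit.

13424.5

Goods: 1528.4 + 2485.2 + 5458.8 + 4306.6 + 712.2 = 14491.2
Services: 1259.5 - 584.6 - 1490.4 = -815.5
Primary income: -783.8 + 283.5 + 863.1 = 362.8
Secondary income: -388.1 + 325.4 - 84.1 - 467.2 = -614.0
Current account = 14491.2 + (-815.5) + 362.8 + (-614.0) = 13424.5
(Excluded from the current account — financial account: foreign purchases of equities on the domestic stock exchange 1364.4, sale of domestic government bonds to non-residents 1544.4; capital account: sale of embassy land to a foreign government 92.3.)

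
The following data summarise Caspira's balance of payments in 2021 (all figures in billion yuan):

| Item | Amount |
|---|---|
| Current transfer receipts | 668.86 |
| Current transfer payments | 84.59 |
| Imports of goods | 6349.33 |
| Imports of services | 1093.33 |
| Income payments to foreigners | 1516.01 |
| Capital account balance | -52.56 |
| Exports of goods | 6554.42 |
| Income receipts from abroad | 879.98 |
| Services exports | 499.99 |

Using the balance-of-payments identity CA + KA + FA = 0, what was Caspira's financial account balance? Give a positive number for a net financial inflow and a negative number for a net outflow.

Goods balance = 6554.42 - 6349.33 = 205.09
Services balance = 499.99 - 1093.33 = -593.34
Trade balance (goods + services) = 205.09 + (-593.34) = -388.25
Net primary income = 879.98 - 1516.01 = -636.03
Net secondary income = 668.86 - 84.59 = 584.27
Current account = -388.25 + (-636.03) + 584.27 = -440.01
Financial account = -(-440.01 + (-52.56)) = 492.57

492.57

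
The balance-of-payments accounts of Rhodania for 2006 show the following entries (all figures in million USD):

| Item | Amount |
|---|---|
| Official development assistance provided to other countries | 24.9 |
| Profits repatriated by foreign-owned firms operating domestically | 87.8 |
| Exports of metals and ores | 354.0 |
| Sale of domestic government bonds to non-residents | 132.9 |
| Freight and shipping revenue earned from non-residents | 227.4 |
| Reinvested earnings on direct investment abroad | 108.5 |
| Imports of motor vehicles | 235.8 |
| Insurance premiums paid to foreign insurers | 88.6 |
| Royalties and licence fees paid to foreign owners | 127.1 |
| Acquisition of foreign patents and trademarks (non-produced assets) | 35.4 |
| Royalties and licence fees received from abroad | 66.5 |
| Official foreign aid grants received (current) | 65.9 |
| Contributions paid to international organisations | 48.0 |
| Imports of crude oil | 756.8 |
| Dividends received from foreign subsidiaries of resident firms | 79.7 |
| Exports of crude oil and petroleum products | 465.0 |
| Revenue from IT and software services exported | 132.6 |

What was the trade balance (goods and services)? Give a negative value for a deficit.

Goods: -756.8 - 235.8 + 354.0 + 465.0 = -173.6
Services: 132.6 - 127.1 + 227.4 + 66.5 - 88.6 = 210.8
Trade balance = -173.6 + 210.8 = 37.2
(Excluded from the trade balance — secondary income: official development assistance provided to other countries 24.9, official foreign aid grants received (current) 65.9, contributions paid to international organisations 48.0; primary income: profits repatriated by foreign-owned firms operating domestically 87.8, reinvested earnings on direct investment abroad 108.5, dividends received from foreign subsidiaries of resident firms 79.7; financial account: sale of domestic government bonds to non-residents 132.9; capital account: acquisition of foreign patents and trademarks (non-produced assets) 35.4.)

37.2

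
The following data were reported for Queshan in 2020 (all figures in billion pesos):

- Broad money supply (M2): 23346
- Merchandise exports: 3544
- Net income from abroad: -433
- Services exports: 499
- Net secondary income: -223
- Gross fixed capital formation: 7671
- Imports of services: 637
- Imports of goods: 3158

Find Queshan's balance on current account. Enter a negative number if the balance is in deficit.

Goods balance = 3544 - 3158 = 386
Services balance = 499 - 637 = -138
Trade balance (goods + services) = 386 + (-138) = 248
Net primary income = -433
Net secondary income = -223
Current account = 248 + (-433) + (-223) = -408

-408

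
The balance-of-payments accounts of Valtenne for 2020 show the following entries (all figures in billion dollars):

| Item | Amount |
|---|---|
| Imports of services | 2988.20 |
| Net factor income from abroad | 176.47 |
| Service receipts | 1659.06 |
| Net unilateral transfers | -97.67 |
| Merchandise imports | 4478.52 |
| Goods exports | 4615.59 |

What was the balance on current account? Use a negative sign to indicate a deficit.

Goods balance = 4615.59 - 4478.52 = 137.07
Services balance = 1659.06 - 2988.20 = -1329.14
Trade balance (goods + services) = 137.07 + (-1329.14) = -1192.07
Net primary income = 176.47
Net secondary income = -97.67
Current account = -1192.07 + 176.47 + (-97.67) = -1113.27

-1113.27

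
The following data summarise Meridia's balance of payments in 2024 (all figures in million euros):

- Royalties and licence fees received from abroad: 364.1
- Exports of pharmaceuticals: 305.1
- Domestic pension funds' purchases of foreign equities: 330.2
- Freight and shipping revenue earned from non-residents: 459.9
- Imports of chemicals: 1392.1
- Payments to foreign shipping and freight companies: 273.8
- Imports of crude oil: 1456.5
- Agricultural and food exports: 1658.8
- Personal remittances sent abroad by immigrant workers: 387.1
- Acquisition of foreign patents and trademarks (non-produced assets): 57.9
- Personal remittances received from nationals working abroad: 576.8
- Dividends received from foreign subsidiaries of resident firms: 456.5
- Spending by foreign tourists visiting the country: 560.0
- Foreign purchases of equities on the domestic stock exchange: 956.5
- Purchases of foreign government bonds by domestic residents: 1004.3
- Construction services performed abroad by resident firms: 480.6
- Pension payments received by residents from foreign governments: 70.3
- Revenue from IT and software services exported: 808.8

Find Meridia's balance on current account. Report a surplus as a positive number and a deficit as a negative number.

2231.4

Goods: -1456.5 - 1392.1 + 1658.8 + 305.1 = -884.7
Services: -273.8 + 459.9 + 480.6 + 364.1 + 808.8 + 560.0 = 2399.6
Primary income: 456.5
Secondary income: 70.3 - 387.1 + 576.8 = 260.0
Current account = (-884.7) + 2399.6 + 456.5 + 260.0 = 2231.4
(Excluded from the current account — financial account: domestic pension funds' purchases of foreign equities 330.2, foreign purchases of equities on the domestic stock exchange 956.5, purchases of foreign government bonds by domestic residents 1004.3; capital account: acquisition of foreign patents and trademarks (non-produced assets) 57.9.)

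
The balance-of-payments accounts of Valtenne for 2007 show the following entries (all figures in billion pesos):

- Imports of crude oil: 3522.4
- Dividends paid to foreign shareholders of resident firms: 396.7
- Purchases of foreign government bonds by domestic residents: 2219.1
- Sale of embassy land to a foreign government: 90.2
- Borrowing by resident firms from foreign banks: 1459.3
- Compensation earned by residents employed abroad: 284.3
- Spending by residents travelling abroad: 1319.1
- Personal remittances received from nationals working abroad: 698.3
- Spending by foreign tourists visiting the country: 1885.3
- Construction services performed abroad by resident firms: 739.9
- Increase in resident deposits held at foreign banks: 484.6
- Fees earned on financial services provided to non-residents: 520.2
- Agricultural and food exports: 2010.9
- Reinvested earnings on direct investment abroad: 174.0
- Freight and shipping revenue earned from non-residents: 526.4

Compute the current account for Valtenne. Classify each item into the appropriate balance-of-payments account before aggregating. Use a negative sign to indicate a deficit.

1601.1

Goods: -3522.4 + 2010.9 = -1511.5
Services: 739.9 + 526.4 + 520.2 + 1885.3 - 1319.1 = 2352.7
Primary income: -396.7 + 174.0 + 284.3 = 61.6
Secondary income: 698.3
Current account = (-1511.5) + 2352.7 + 61.6 + 698.3 = 1601.1
(Excluded from the current account — financial account: purchases of foreign government bonds by domestic residents 2219.1, borrowing by resident firms from foreign banks 1459.3, increase in resident deposits held at foreign banks 484.6; capital account: sale of embassy land to a foreign government 90.2.)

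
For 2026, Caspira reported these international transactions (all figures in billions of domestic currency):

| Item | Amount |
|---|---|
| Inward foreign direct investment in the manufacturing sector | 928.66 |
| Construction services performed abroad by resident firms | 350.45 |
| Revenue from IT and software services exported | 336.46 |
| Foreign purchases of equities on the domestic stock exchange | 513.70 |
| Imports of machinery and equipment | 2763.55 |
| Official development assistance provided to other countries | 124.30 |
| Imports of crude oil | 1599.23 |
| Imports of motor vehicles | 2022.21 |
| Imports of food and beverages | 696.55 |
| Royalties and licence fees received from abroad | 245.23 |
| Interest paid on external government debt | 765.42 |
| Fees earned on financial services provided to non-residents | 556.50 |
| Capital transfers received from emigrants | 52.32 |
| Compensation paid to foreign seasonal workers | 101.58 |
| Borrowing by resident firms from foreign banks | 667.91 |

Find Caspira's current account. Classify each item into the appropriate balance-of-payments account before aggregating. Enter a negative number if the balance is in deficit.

Goods: -2763.55 - 2022.21 - 696.55 - 1599.23 = -7081.54
Services: 336.46 + 556.50 + 350.45 + 245.23 = 1488.64
Primary income: -765.42 - 101.58 = -867.00
Secondary income: -124.30
Current account = (-7081.54) + 1488.64 + (-867.00) + (-124.30) = -6584.20
(Excluded from the current account — financial account: inward foreign direct investment in the manufacturing sector 928.66, foreign purchases of equities on the domestic stock exchange 513.70, borrowing by resident firms from foreign banks 667.91; capital account: capital transfers received from emigrants 52.32.)

-6584.20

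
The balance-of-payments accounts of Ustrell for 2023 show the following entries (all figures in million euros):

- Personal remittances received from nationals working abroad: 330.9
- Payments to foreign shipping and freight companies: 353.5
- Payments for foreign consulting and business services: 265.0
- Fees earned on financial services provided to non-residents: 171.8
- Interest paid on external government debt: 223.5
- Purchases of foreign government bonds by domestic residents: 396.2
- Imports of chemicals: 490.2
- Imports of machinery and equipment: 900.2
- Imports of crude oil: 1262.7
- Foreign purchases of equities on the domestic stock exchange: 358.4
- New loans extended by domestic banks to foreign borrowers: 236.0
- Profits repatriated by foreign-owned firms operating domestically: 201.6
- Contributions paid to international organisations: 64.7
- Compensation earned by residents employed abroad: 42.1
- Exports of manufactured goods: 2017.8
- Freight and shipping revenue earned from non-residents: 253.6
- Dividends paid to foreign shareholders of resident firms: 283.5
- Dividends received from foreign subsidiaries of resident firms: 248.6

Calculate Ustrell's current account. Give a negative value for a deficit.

Goods: -490.2 - 1262.7 + 2017.8 - 900.2 = -635.3
Services: -265.0 - 353.5 + 171.8 + 253.6 = -193.1
Primary income: -283.5 + 42.1 - 223.5 + 248.6 - 201.6 = -417.9
Secondary income: -64.7 + 330.9 = 266.2
Current account = (-635.3) + (-193.1) + (-417.9) + 266.2 = -980.1
(Excluded from the current account — financial account: purchases of foreign government bonds by domestic residents 396.2, foreign purchases of equities on the domestic stock exchange 358.4, new loans extended by domestic banks to foreign borrowers 236.0.)

-980.1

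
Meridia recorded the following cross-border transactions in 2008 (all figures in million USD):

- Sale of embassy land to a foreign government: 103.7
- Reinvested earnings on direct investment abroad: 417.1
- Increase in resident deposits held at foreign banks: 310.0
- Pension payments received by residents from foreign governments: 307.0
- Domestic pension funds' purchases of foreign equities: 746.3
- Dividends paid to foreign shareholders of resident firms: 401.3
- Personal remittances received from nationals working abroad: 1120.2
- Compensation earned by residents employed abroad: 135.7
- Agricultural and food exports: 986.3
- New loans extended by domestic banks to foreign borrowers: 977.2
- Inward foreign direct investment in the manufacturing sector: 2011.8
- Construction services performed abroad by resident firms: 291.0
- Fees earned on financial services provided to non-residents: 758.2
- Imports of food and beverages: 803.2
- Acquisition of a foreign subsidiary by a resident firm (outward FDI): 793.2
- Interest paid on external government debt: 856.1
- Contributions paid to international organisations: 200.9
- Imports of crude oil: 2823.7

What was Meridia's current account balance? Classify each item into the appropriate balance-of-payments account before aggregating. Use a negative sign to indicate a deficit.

-1069.7

Goods: -803.2 - 2823.7 + 986.3 = -2640.6
Services: 291.0 + 758.2 = 1049.2
Primary income: 417.1 - 856.1 - 401.3 + 135.7 = -704.6
Secondary income: -200.9 + 307.0 + 1120.2 = 1226.3
Current account = (-2640.6) + 1049.2 + (-704.6) + 1226.3 = -1069.7
(Excluded from the current account — capital account: sale of embassy land to a foreign government 103.7; financial account: increase in resident deposits held at foreign banks 310.0, domestic pension funds' purchases of foreign equities 746.3, new loans extended by domestic banks to foreign borrowers 977.2, inward foreign direct investment in the manufacturing sector 2011.8, acquisition of a foreign subsidiary by a resident firm (outward FDI) 793.2.)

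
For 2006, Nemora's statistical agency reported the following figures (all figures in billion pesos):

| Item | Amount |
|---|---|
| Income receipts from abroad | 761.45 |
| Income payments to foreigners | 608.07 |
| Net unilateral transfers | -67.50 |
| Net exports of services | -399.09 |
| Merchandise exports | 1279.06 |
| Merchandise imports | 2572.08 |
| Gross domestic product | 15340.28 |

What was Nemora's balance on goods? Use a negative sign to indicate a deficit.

-1293.02

Goods balance = 1279.06 - 2572.08 = -1293.02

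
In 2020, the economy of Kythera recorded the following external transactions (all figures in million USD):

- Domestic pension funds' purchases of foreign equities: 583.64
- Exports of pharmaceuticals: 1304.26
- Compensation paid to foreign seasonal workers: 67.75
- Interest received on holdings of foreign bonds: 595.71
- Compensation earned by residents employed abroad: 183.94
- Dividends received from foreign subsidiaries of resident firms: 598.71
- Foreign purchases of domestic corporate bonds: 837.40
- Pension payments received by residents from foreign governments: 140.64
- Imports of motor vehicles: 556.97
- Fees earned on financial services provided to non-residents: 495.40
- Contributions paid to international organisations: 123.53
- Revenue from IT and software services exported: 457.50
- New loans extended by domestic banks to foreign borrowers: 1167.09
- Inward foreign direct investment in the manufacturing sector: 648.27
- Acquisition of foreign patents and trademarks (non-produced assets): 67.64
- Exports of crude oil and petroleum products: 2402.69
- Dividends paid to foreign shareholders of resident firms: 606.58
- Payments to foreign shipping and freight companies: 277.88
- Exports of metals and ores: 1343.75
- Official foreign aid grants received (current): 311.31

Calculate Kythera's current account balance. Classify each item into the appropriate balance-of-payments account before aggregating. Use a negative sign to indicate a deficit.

6201.20

Goods: 2402.69 + 1343.75 - 556.97 + 1304.26 = 4493.73
Services: 457.50 + 495.40 - 277.88 = 675.02
Primary income: -606.58 - 67.75 + 595.71 + 183.94 + 598.71 = 704.03
Secondary income: 140.64 - 123.53 + 311.31 = 328.42
Current account = 4493.73 + 675.02 + 704.03 + 328.42 = 6201.20
(Excluded from the current account — financial account: domestic pension funds' purchases of foreign equities 583.64, foreign purchases of domestic corporate bonds 837.40, new loans extended by domestic banks to foreign borrowers 1167.09, inward foreign direct investment in the manufacturing sector 648.27; capital account: acquisition of foreign patents and trademarks (non-produced assets) 67.64.)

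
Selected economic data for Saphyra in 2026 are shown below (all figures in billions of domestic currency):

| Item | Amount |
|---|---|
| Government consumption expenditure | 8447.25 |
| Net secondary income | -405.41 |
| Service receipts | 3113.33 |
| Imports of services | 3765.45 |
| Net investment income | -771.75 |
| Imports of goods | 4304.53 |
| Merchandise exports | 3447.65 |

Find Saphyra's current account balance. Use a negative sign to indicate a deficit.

Goods balance = 3447.65 - 4304.53 = -856.88
Services balance = 3113.33 - 3765.45 = -652.12
Trade balance (goods + services) = -856.88 + (-652.12) = -1509.00
Net primary income = -771.75
Net secondary income = -405.41
Current account = -1509.00 + (-771.75) + (-405.41) = -2686.16

-2686.16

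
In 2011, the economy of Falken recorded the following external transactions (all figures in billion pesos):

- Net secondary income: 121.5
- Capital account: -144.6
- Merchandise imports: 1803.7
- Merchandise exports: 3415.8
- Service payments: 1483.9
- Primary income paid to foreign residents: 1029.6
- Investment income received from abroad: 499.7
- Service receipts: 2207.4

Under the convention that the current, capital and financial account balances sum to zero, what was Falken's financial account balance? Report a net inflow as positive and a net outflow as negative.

Goods balance = 3415.8 - 1803.7 = 1612.1
Services balance = 2207.4 - 1483.9 = 723.5
Trade balance (goods + services) = 1612.1 + 723.5 = 2335.6
Net primary income = 499.7 - 1029.6 = -529.9
Net secondary income = 121.5
Current account = 2335.6 + (-529.9) + 121.5 = 1927.2
Financial account = -(1927.2 + (-144.6)) = -1782.6

-1782.6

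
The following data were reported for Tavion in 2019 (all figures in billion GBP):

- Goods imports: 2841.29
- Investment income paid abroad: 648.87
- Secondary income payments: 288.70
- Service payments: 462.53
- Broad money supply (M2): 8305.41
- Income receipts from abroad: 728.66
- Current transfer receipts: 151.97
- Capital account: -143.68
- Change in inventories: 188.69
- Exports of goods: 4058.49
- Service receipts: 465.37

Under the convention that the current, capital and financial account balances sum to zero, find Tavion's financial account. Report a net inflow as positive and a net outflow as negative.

Goods balance = 4058.49 - 2841.29 = 1217.20
Services balance = 465.37 - 462.53 = 2.84
Trade balance (goods + services) = 1217.20 + 2.84 = 1220.04
Net primary income = 728.66 - 648.87 = 79.79
Net secondary income = 151.97 - 288.70 = -136.73
Current account = 1220.04 + 79.79 + (-136.73) = 1163.10
Financial account = -(1163.10 + (-143.68)) = -1019.42

-1019.42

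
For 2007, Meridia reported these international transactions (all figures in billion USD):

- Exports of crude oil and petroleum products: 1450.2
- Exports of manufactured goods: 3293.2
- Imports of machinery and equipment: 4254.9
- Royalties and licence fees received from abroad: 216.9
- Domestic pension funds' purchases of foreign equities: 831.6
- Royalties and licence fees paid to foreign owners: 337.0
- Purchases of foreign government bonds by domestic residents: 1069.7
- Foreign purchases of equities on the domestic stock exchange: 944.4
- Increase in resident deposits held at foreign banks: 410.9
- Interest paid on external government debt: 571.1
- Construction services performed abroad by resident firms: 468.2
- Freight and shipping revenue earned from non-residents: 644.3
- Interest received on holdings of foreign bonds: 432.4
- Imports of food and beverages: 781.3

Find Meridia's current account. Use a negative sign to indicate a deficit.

560.9

Goods: -4254.9 + 3293.2 + 1450.2 - 781.3 = -292.8
Services: 468.2 + 644.3 - 337.0 + 216.9 = 992.4
Primary income: 432.4 - 571.1 = -138.7
Current account = (-292.8) + 992.4 + (-138.7) = 560.9
(Excluded from the current account — financial account: domestic pension funds' purchases of foreign equities 831.6, purchases of foreign government bonds by domestic residents 1069.7, foreign purchases of equities on the domestic stock exchange 944.4, increase in resident deposits held at foreign banks 410.9.)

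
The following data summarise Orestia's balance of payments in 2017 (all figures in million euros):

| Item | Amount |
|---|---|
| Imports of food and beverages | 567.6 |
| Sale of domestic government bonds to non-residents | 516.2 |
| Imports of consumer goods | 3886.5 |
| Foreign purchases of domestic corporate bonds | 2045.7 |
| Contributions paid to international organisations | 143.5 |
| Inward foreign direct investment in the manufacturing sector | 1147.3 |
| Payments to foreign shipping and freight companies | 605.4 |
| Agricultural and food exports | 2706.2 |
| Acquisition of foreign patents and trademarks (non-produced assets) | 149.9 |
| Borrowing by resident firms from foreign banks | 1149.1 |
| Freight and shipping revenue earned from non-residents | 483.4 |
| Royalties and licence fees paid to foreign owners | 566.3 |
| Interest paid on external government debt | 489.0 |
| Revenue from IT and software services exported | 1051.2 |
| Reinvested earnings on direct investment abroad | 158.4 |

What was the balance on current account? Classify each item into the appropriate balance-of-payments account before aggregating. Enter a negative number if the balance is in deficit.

Goods: -3886.5 - 567.6 + 2706.2 = -1747.9
Services: 483.4 - 566.3 - 605.4 + 1051.2 = 362.9
Primary income: 158.4 - 489.0 = -330.6
Secondary income: -143.5
Current account = (-1747.9) + 362.9 + (-330.6) + (-143.5) = -1859.1
(Excluded from the current account — financial account: sale of domestic government bonds to non-residents 516.2, foreign purchases of domestic corporate bonds 2045.7, inward foreign direct investment in the manufacturing sector 1147.3, borrowing by resident firms from foreign banks 1149.1; capital account: acquisition of foreign patents and trademarks (non-produced assets) 149.9.)

-1859.1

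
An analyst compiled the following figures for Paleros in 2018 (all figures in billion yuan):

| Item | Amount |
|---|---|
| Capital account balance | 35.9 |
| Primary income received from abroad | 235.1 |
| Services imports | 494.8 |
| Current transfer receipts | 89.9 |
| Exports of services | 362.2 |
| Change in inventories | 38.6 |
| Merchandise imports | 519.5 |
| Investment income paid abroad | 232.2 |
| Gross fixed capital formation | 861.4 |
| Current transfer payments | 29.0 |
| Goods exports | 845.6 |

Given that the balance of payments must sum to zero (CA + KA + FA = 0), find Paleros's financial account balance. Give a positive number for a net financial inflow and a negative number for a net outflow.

-293.2

Goods balance = 845.6 - 519.5 = 326.1
Services balance = 362.2 - 494.8 = -132.6
Trade balance (goods + services) = 326.1 + (-132.6) = 193.5
Net primary income = 235.1 - 232.2 = 2.9
Net secondary income = 89.9 - 29.0 = 60.9
Current account = 193.5 + 2.9 + 60.9 = 257.3
Financial account = -(257.3 + 35.9) = -293.2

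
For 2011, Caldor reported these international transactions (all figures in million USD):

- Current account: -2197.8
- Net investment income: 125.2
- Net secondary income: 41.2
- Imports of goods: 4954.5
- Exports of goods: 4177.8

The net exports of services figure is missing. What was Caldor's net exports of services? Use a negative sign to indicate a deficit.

Current account = goods balance + services balance + net primary income + net secondary income
Sum of the known components = -610.3
Net exports of services = CA - (known components) = -2197.8 - (-610.3) = -1587.5

-1587.5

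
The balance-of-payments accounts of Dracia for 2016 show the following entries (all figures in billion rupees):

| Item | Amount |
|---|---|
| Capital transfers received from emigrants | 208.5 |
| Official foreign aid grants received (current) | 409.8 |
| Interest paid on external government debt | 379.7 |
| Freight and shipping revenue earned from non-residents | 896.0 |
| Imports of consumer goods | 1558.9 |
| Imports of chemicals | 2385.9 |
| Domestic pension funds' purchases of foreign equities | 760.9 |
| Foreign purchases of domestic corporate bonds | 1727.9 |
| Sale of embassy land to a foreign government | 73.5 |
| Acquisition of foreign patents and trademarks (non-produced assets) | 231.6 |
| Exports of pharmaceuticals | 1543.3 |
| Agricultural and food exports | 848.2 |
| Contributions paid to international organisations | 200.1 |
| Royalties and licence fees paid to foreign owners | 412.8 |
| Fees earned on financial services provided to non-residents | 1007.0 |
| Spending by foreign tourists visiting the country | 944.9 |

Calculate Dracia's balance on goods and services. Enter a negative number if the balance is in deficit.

881.8

Goods: -1558.9 + 1543.3 + 848.2 - 2385.9 = -1553.3
Services: 1007.0 + 896.0 + 944.9 - 412.8 = 2435.1
Trade balance = -1553.3 + 2435.1 = 881.8
(Excluded from the trade balance — capital account: capital transfers received from emigrants 208.5, sale of embassy land to a foreign government 73.5, acquisition of foreign patents and trademarks (non-produced assets) 231.6; secondary income: official foreign aid grants received (current) 409.8, contributions paid to international organisations 200.1; primary income: interest paid on external government debt 379.7; financial account: domestic pension funds' purchases of foreign equities 760.9, foreign purchases of domestic corporate bonds 1727.9.)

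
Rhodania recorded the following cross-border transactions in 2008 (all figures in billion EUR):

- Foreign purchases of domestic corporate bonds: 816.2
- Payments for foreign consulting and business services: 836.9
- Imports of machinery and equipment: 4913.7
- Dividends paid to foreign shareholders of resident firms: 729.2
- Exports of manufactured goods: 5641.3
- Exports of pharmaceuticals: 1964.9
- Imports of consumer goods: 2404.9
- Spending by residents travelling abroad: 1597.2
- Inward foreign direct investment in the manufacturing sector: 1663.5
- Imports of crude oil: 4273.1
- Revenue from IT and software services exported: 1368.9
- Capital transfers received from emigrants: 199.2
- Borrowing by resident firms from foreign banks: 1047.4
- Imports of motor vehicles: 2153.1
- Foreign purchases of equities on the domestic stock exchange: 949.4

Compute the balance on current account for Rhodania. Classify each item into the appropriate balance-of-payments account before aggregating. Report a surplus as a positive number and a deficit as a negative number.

Goods: -2153.1 - 4913.7 - 2404.9 + 1964.9 + 5641.3 - 4273.1 = -6138.6
Services: -836.9 + 1368.9 - 1597.2 = -1065.2
Primary income: -729.2
Current account = (-6138.6) + (-1065.2) + (-729.2) = -7933.0
(Excluded from the current account — financial account: foreign purchases of domestic corporate bonds 816.2, inward foreign direct investment in the manufacturing sector 1663.5, borrowing by resident firms from foreign banks 1047.4, foreign purchases of equities on the domestic stock exchange 949.4; capital account: capital transfers received from emigrants 199.2.)

-7933.0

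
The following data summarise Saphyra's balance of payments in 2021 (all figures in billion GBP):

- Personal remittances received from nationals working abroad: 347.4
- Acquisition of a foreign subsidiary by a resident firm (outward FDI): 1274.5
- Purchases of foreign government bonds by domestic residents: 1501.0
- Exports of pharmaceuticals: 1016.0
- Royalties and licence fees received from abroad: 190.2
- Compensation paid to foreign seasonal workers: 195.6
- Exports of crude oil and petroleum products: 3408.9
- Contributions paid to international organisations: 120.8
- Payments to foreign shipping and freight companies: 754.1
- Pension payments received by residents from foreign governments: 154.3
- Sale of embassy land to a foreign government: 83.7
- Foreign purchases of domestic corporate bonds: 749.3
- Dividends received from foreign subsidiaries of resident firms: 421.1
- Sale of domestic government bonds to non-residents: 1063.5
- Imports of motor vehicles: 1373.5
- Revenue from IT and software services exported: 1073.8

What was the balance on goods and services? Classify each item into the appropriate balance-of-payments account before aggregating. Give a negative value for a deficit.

3561.3

Goods: 1016.0 + 3408.9 - 1373.5 = 3051.4
Services: 1073.8 + 190.2 - 754.1 = 509.9
Trade balance = 3051.4 + 509.9 = 3561.3
(Excluded from the trade balance — secondary income: personal remittances received from nationals working abroad 347.4, contributions paid to international organisations 120.8, pension payments received by residents from foreign governments 154.3; financial account: acquisition of a foreign subsidiary by a resident firm (outward FDI) 1274.5, purchases of foreign government bonds by domestic residents 1501.0, foreign purchases of domestic corporate bonds 749.3, sale of domestic government bonds to non-residents 1063.5; primary income: compensation paid to foreign seasonal workers 195.6, dividends received from foreign subsidiaries of resident firms 421.1; capital account: sale of embassy land to a foreign government 83.7.)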